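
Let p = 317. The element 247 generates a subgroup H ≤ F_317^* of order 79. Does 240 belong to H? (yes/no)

yes

240 ∈ ⟨247⟩ iff 240^79 ≡ 1 (mod 317), since |⟨247⟩| = 79.
240^79 mod 317 = 1.
Since 1 = 1, 240 lies in the subgroup.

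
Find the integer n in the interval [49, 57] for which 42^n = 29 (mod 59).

50

Compute 42^49 mod 59 = 33, then multiply by 42 repeatedly:
  42^49=33  42^50=29
Found 29 at exponent 50.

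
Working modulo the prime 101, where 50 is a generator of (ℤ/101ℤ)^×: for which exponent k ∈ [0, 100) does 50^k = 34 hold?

19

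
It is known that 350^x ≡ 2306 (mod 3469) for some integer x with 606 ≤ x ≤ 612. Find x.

610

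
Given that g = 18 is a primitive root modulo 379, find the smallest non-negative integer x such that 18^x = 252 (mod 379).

Baby-step giant-step with m = ceil(sqrt(378)) = 20.
Baby table (18^j mod 379 for j=0..19):
  0:1  1:18  2:324  3:147  4:372  5:253  6:6  7:108
  8:49  9:124  10:337  11:2  12:36  13:269  14:294  15:365
  16:127  17:12  18:216  19:98
Giant step factor: 18^(-20) ≡ 81 (mod 379).
Scan 252·81^i mod 379 for i = 0, 1, …:
  i=0: 252   i=1: 325   i=2: 174   i=3: 71
  i=4: 66   i=5: 40   i=6: 208   i=7: 172
  i=8: 288   i=9: 209   i=10: 253
Match at i=10, j=5: x = 10·20 + 5 = 205.

205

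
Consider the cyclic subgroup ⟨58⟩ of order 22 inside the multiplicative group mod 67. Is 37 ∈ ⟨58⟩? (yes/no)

37 ∈ ⟨58⟩ iff 37^22 ≡ 1 (mod 67), since |⟨58⟩| = 22.
37^22 mod 67 = 37.
Since 37 ≠ 1, 37 does not lie in the subgroup.

no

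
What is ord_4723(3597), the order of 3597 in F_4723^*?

The order of 3597 must divide p − 1 = 4722 = 2 · 3 · 787.
Divisors: 1, 2, 3, 6, 787, 1574, 2361, 4722.
Check each in increasing order: 3597^1 ≡ 3597;  3597^2 ≡ 2112;  3597^3 ≡ 2280;  3597^6 ≡ 3100;  3597^787 ≡ 717;  3597^1574 ≡ 4005;  3597^2361 ≡ 1.
Smallest exponent giving 1 is 2361.

2361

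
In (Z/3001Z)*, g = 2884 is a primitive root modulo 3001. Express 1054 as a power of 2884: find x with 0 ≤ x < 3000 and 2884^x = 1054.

Baby-step giant-step with m = ceil(sqrt(3000)) = 55.
Baby table (2884^j mod 3001 for j=0..54):
  0:1  1:2884  2:1685  3:921  4:279  5:368  6:1959  7:1874
  8:2816  9:638  10:379  11:672  12:2403  13:943  14:706  15:1426
  16:1214  17:2010  18:1909  19:1722  20:2594  21:2604  22:1434  23:278
  24:485  25:274  26:953  27:2537  28:270  29:1421  30:1799  31:2588
  32:305  33:327  34:754  35:1812  36:1067  37:1203  38:296  39:1380
  40:594  41:2526  42:1557  43:892  44:671  45:2520  46:2259  47:2786
  48:1147  49:846  50:51  51:35  52:1907  53:1956  54:2225
Giant step factor: 2884^(-55) ≡ 894 (mod 3001).
Scan 1054·894^i mod 3001 for i = 0, 1, …:
  i=0: 1054   i=1: 2963   i=2: 2040   i=3: 2153
  i=4: 1141   i=5: 2715   i=6: 2402   i=7: 1673
  i=8: 1164   i=9: 2270     …   i=14: 876
  i=15: 2884
Match at i=15, j=1: x = 15·55 + 1 = 826.

826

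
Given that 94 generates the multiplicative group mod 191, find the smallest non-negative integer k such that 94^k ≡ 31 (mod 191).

75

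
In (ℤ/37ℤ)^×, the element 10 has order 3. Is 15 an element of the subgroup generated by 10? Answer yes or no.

no

15 ∈ ⟨10⟩ iff 15^3 ≡ 1 (mod 37), since |⟨10⟩| = 3.
15^3 mod 37 = 8.
Since 8 ≠ 1, 15 does not lie in the subgroup.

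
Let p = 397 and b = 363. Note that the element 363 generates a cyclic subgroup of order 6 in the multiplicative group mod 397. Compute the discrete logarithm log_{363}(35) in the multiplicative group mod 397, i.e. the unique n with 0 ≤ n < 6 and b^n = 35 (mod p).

Successive powers of 363 modulo 397:
  363^0=1  363^1=363  363^2=362  363^3=396  363^4=34  363^5=35
So 363^5 ≡ 35 (mod 397), giving n = 5.

5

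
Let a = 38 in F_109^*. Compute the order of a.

9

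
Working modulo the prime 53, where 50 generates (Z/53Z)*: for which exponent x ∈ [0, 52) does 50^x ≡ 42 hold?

8

Successive powers of 50 modulo 53:
  50^0=1  50^1=50  50^2=9  50^3=26  50^4=28  50^5=22
  50^6=40  50^7=39  50^8=42
So 50^8 ≡ 42 (mod 53), giving x = 8.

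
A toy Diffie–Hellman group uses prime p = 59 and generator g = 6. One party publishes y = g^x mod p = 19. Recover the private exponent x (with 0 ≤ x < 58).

36

Baby-step giant-step with m = ceil(sqrt(58)) = 8.
Baby table (6^j mod 59 for j=0..7):
  0:1  1:6  2:36  3:39  4:57  5:47  6:46  7:40
Giant step factor: 6^(-8) ≡ 15 (mod 59).
Scan 19·15^i mod 59 for i = 0, 1, …:
  i=0: 19   i=1: 49   i=2: 27   i=3: 51
  i=4: 57
Match at i=4, j=4: x = 4·8 + 4 = 36.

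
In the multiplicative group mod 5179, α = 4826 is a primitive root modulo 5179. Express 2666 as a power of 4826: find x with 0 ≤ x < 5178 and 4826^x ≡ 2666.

3892

Baby-step giant-step with m = ceil(sqrt(5178)) = 72.
Baby table (4826^j mod 5179 for j=0..71):
  0:1  1:4826  2:313  3:3449  4:4747  5:2305  6:4617  7:1584
  8:180  9:3787  10:4550  11:4519  12:5104  13:580  14:2420  15:275
  16:1326  17:3211  18:718  19:317  20:2037  21:820  22:564  23:2889
  24:446  25:3111  26:4944  27:91  28:4130  29:2588  30:3119  31:2120
  32:2595  33:648  34:4311  35:843  36:2803  37:4909  38:2088  39:3533
  40:990  41:2702  42:4309  43:1549  44:2177  45:3190  46:2952  47:4102
  48:2114  49:4713  50:3949  51:4333  52:3435  53:4510  54:3102  55:2942
  56:2453  57:4163  58:1297  59:3090  60:1999  61:3876  62:4207  63:1302
  64:1325  65:3564  66:405  67:2047  68:2469  69:3694  70:1126  71:1305
Giant step factor: 4826^(-72) ≡ 3563 (mod 5179).
Scan 2666·3563^i mod 5179 for i = 0, 1, …:
  i=0: 2666   i=1: 672   i=2: 1638   i=3: 4640
  i=4: 952   i=5: 4910   i=6: 4847   i=7: 3075
  i=8: 2640   i=9: 1256     …   i=53: 4205
  i=54: 4747
Match at i=54, j=4: x = 54·72 + 4 = 3892.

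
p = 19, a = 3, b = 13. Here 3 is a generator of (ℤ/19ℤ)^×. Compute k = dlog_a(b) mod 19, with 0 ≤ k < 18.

17

Successive powers of 3 modulo 19:
  3^0=1  3^1=3  3^2=9  3^3=8  3^4=5  3^5=15
  3^6=7  3^7=2  3^8=6  3^9=18  3^10=16  3^11=10
  3^12=11  3^13=14  3^14=4  3^15=12  3^16=17  3^17=13
So 3^17 ≡ 13 (mod 19), giving k = 17.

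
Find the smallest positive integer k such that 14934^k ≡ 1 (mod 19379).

19378

The order of 14934 must divide p − 1 = 19378 = 2 · 9689.
Divisors: 1, 2, 9689, 19378.
Check each in increasing order: 14934^1 ≡ 14934;  14934^2 ≡ 10824;  14934^9689 ≡ 19378;  14934^19378 ≡ 1.
Smallest exponent giving 1 is 19378.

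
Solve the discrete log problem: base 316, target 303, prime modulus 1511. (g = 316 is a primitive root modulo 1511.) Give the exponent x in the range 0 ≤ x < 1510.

840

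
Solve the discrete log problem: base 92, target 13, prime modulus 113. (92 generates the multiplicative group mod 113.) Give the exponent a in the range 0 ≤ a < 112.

102

Baby-step giant-step with m = ceil(sqrt(112)) = 11.
Baby table (92^j mod 113 for j=0..10):
  0:1  1:92  2:102  3:5  4:8  5:58  6:25  7:40
  8:64  9:12  10:87
Giant step factor: 92^(-11) ≡ 107 (mod 113).
Scan 13·107^i mod 113 for i = 0, 1, …:
  i=0: 13   i=1: 35   i=2: 16   i=3: 17
  i=4: 11   i=5: 47   i=6: 57   i=7: 110
  i=8: 18   i=9: 5
Match at i=9, j=3: a = 9·11 + 3 = 102.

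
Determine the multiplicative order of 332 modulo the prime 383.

The order of 332 must divide p − 1 = 382 = 2 · 191.
Divisors: 1, 2, 191, 382.
Check each in increasing order: 332^1 ≡ 332;  332^2 ≡ 303;  332^191 ≡ 382;  332^382 ≡ 1.
Smallest exponent giving 1 is 382.

382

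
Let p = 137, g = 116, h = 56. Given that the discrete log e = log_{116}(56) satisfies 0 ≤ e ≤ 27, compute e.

Compute 116^0 mod 137 = 1, then multiply by 116 repeatedly:
  116^0=1  116^1=116  116^2=30  116^3=55  116^4=78
  116^5=6  116^6=11  116^7=43  116^8=56
Found 56 at exponent 8.

8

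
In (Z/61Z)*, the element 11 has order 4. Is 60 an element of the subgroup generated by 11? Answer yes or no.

yes

⟨11⟩ has order 4; its elements mod 61 are {1, 11, 50, 60}.
60 is in this set.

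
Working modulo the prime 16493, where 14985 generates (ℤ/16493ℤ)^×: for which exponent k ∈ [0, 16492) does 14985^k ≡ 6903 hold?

15837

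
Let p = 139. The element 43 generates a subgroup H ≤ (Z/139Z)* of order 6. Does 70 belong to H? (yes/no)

no

⟨43⟩ has order 6; its elements mod 139 are {1, 42, 43, 96, 97, 138}.
70 is not in this set.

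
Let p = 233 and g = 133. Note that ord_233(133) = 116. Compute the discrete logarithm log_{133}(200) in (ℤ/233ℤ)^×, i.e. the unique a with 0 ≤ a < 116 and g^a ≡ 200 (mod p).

Baby-step giant-step with m = ceil(sqrt(116)) = 11.
Baby table (133^j mod 233 for j=0..10):
  0:1  1:133  2:214  3:36  4:128  5:15  6:131  7:181
  8:74  9:56  10:225
Giant step factor: 133^(-11) ≡ 30 (mod 233).
Scan 200·30^i mod 233 for i = 0, 1, …:
  i=0: 200   i=1: 175   i=2: 124   i=3: 225
Match at i=3, j=10: a = 3·11 + 10 = 43.

43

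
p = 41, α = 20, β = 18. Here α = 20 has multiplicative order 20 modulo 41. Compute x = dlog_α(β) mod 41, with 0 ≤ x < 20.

Successive powers of 20 modulo 41:
  20^0=1  20^1=20  20^2=31  20^3=5  20^4=18
So 20^4 ≡ 18 (mod 41), giving x = 4.

4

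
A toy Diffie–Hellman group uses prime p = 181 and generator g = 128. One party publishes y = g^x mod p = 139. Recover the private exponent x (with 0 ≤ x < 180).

Baby-step giant-step with m = ceil(sqrt(180)) = 14.
Baby table (128^j mod 181 for j=0..13):
  0:1  1:128  2:94  3:86  4:148  5:120  6:156  7:58
  8:3  9:22  10:101  11:77  12:82  13:179
Giant step factor: 128^(-14) ≡ 111 (mod 181).
Scan 139·111^i mod 181 for i = 0, 1, …:
  i=0: 139   i=1: 44   i=2: 178   i=3: 29
  i=4: 142   i=5: 15   i=6: 36   i=7: 14
  i=8: 106   i=9: 1
Match at i=9, j=0: x = 9·14 + 0 = 126.

126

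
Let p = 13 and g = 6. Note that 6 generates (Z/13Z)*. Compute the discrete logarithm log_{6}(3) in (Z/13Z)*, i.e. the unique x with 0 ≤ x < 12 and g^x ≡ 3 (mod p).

Successive powers of 6 modulo 13:
  6^0=1  6^1=6  6^2=10  6^3=8  6^4=9  6^5=2
  6^6=12  6^7=7  6^8=3
So 6^8 ≡ 3 (mod 13), giving x = 8.

8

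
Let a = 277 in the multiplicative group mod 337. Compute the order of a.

336

The order of 277 must divide p − 1 = 336 = 2^4 · 3 · 7.
Divisors: 1, 2, 3, 4, 6, 7, 8, 12, 14, 16, 21, 24, 28, 42, 48, 56, 84, 112, 168, 336.
Check each in increasing order: 277^1 ≡ 277;  277^2 ≡ 230;  277^3 ≡ 17;  277^4 ≡ 328;  277^6 ≡ 289;  277^7 ≡ 184;  277^8 ≡ 81;  277^12 ≡ 282;  277^14 ≡ 156;  277^16 ≡ 158;  277^21 ≡ 59;  277^24 ≡ 329;  277^28 ≡ 72;  277^42 ≡ 111;  277^48 ≡ 64;  277^56 ≡ 129;  277^84 ≡ 189;  277^112 ≡ 128;  277^168 ≡ 336;  277^336 ≡ 1.
Smallest exponent giving 1 is 336.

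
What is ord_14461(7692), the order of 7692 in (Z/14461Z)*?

3615

The order of 7692 must divide p − 1 = 14460 = 2^2 · 3 · 5 · 241.
Divisors: 1, 2, 3, 4, 5, 6, 10, 12, 15, 20, 30, 60, 241, 482, 723, 964, 1205, 1446, 2410, 2892, 3615, 4820, 7230, 14460.
Check each in increasing order: 7692^1 ≡ 7692;  7692^2 ≡ 6913;  7692^3 ≡ 1699;  7692^4 ≡ 10425;  7692^5 ≡ 2855;  7692^6 ≡ 8862;  7692^10 ≡ 9482;  7692^12 ≡ 11814;  7692^15 ≡ 118;  7692^20 ≡ 4287;  7692^30 ≡ 13924;  7692^60 ≡ 13610;  7692^241 ≡ 6273;  7692^482 ≡ 2148;  7692^723 ≡ 11213;  7692^964 ≡ 845;  7692^1205 ≡ 7959;  7692^1446 ≡ 7435;  7692^2410 ≡ 6501;  7692^2892 ≡ 9283;  7692^3615 ≡ 1.
Smallest exponent giving 1 is 3615.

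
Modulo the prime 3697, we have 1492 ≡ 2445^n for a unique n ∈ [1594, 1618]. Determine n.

1609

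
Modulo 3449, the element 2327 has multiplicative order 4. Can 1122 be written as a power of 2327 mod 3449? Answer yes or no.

yes

⟨2327⟩ has order 4; its elements mod 3449 are {1, 1122, 2327, 3448}.
1122 is in this set.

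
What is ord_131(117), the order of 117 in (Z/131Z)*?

65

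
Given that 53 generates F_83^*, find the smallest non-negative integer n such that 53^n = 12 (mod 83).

36

Baby-step giant-step with m = ceil(sqrt(82)) = 10.
Baby table (53^j mod 83 for j=0..9):
  0:1  1:53  2:70  3:58  4:3  5:76  6:44  7:8
  8:9  9:62
Giant step factor: 53^(-10) ≡ 61 (mod 83).
Scan 12·61^i mod 83 for i = 0, 1, …:
  i=0: 12   i=1: 68   i=2: 81   i=3: 44
Match at i=3, j=6: n = 3·10 + 6 = 36.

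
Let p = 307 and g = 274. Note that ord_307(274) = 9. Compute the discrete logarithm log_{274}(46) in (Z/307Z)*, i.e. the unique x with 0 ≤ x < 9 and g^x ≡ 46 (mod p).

5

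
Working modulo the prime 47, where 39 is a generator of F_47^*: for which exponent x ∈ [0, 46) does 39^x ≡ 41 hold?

Baby-step giant-step with m = ceil(sqrt(46)) = 7.
Baby table (39^j mod 47 for j=0..6):
  0:1  1:39  2:17  3:5  4:7  5:38  6:25
Giant step factor: 39^(-7) ≡ 43 (mod 47).
Scan 41·43^i mod 47 for i = 0, 1, …:
  i=0: 41   i=1: 24   i=2: 45   i=3: 8
  i=4: 15   i=5: 34   i=6: 5
Match at i=6, j=3: x = 6·7 + 3 = 45.

45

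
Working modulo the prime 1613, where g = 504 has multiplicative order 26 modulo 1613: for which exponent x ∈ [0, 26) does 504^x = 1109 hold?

Successive powers of 504 modulo 1613:
  504^0=1  504^1=504  504^2=775  504^3=254  504^4=589  504^5=64
  504^6=1609  504^7=1210  504^8=126  504^9=597  504^10=870  504^11=1357
  504^12=16  504^13=1612  504^14=1109
So 504^14 ≡ 1109 (mod 1613), giving x = 14.

14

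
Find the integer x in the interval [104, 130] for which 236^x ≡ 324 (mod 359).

122

Compute 236^104 mod 359 = 79, then multiply by 236 repeatedly:
  236^104=79  236^105=335  236^106=80  236^107=212  236^108=131
  236^109=42  236^110=219  236^111=347  236^112=40  236^113=106
  236^114=245  236^115=21  236^116=289  236^117=353  236^118=20
  236^119=53  236^120=302  236^121=190  236^122=324
Found 324 at exponent 122.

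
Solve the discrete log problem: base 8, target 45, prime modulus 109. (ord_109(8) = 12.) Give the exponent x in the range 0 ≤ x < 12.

8

Successive powers of 8 modulo 109:
  8^0=1  8^1=8  8^2=64  8^3=76  8^4=63  8^5=68
  8^6=108  8^7=101  8^8=45
So 8^8 ≡ 45 (mod 109), giving x = 8.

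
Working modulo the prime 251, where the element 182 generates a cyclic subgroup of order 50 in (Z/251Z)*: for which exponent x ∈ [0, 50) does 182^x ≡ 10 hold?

Baby-step giant-step with m = ceil(sqrt(50)) = 8.
Baby table (182^j mod 251 for j=0..7):
  0:1  1:182  2:243  3:50  4:64  5:102  6:241  7:188
Giant step factor: 182^(-8) ≡ 91 (mod 251).
Scan 10·91^i mod 251 for i = 0, 1, …:
  i=0: 10   i=1: 157   i=2: 231   i=3: 188
Match at i=3, j=7: x = 3·8 + 7 = 31.

31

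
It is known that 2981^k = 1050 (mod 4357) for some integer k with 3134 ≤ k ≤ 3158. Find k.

3142

Compute 2981^3134 mod 4357 = 4103, then multiply by 2981 repeatedly:
  2981^3134=4103  2981^3135=944  2981^3136=3799  2981^3137=976  2981^3138=3337
  2981^3139=566  2981^3140=1087  2981^3141=3096  2981^3142=1050
Found 1050 at exponent 3142.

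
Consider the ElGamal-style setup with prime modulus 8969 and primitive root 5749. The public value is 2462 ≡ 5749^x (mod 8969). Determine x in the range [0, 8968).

Baby-step giant-step with m = ceil(sqrt(8968)) = 95.
Baby table (5749^j mod 8969 for j=0..94):
  0:1  1:5749  2:236  3:2445  4:1882  5:3004  6:4671  7:393
  8:8138  9:3058  10:1202  11:4168  12:5633  13:6027  14:1976  15:5270
  16:8917  17:5998  18:5666  19:7395  20:795  21:5234  22:8240  23:6471
  24:7336  25:2426  26:279  27:7489  28:3061  29:511  30:4876  31:3999
  32:2704  33:2019  34:1345  35:1127  36:3505  37:5871  38:2032  39:4330
  40:4195  41:8383  42:3430  43:5208  44:2270  45:335  46:6549  47:7308
  48:2896  49:2640  50:1812  51:4179  52:6089  53:8623  54:1964  55:8034
  56:6085  57:3565  58:1020  59:7223  60:7526  61:518  62:274  63:5651
  64:1881  65:6224  66:4435  67:6917  68:6256  69:54  70:5500  71:3775
  72:6464  73:2969  74:774  75:1102  76:3284  77:8940  78:3690  79:2125
  80:847  81:8205  82:2574  83:8045  84:6541  85:6161  86:1008  87:1018
  88:4694  89:7054  90:4597  91:5479  92:8612  93:1508  94:5438
Giant step factor: 5749^(-95) ≡ 3176 (mod 8969).
Scan 2462·3176^i mod 8969 for i = 0, 1, …:
  i=0: 2462   i=1: 7313   i=2: 5347   i=3: 3755
  i=4: 6079   i=5: 5616   i=6: 6044   i=7: 2084
  i=8: 8631   i=9: 2792     …   i=29: 921
  i=30: 1202
Match at i=30, j=10: x = 30·95 + 10 = 2860.

2860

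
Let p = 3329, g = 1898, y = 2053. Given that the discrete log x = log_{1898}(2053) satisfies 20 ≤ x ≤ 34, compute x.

21

Compute 1898^20 mod 3329 = 2739, then multiply by 1898 repeatedly:
  1898^20=2739  1898^21=2053
Found 2053 at exponent 21.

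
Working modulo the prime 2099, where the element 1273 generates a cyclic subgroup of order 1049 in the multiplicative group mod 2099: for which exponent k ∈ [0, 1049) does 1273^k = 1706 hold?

Baby-step giant-step with m = ceil(sqrt(1049)) = 33.
Baby table (1273^j mod 2099 for j=0..32):
  0:1  1:1273  2:101  3:534  4:1805  5:1459  6:1791  7:429
  8:377  9:1349  10:295  11:1913  12:409  13:105  14:1428  15:110
  16:1496  17:615  18:2067  19:1244  20:966  21:1803  22:1012  23:1589
  24:1460  25:965  26:530  27:911  28:1055  29:1754  30:1605  31:838
  32:482
Giant step factor: 1273^(-33) ≡ 226 (mod 2099).
Scan 1706·226^i mod 2099 for i = 0, 1, …:
  i=0: 1706   i=1: 1439   i=2: 1968   i=3: 1879
  i=4: 656   i=5: 1326   i=6: 1618   i=7: 442
  i=8: 1239   i=9: 847     …   i=21: 816
  i=22: 1803
Match at i=22, j=21: k = 22·33 + 21 = 747.

747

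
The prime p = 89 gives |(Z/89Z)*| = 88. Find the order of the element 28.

The order of 28 must divide p − 1 = 88 = 2^3 · 11.
Divisors: 1, 2, 4, 8, 11, 22, 44, 88.
Check each in increasing order: 28^1 ≡ 28;  28^2 ≡ 72;  28^4 ≡ 22;  28^8 ≡ 39;  28^11 ≡ 37;  28^22 ≡ 34;  28^44 ≡ 88;  28^88 ≡ 1.
Smallest exponent giving 1 is 88.

88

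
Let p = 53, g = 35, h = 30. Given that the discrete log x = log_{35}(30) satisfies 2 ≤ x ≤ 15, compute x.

13

Compute 35^2 mod 53 = 6, then multiply by 35 repeatedly:
  35^2=6  35^3=51  35^4=36  35^5=41  35^6=4
  35^7=34  35^8=24  35^9=45  35^10=38  35^11=5
  35^12=16  35^13=30
Found 30 at exponent 13.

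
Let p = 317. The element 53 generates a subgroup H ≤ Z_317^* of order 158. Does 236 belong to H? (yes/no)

236 ∈ ⟨53⟩ iff 236^158 ≡ 1 (mod 317), since |⟨53⟩| = 158.
236^158 mod 317 = 1.
Since 1 = 1, 236 lies in the subgroup.

yes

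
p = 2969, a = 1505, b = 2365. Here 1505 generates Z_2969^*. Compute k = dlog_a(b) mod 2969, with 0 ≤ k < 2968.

1052

Baby-step giant-step with m = ceil(sqrt(2968)) = 55.
Baby table (1505^j mod 2969 for j=0..54):
  0:1  1:1505  2:2647  3:2306  4:2738  5:2687  6:157  7:1734
  8:2888  9:2793  10:2330  11:261  12:897  13:2059  14:2128  15:2058
  16:623  17:2380  18:1286  19:2611  20:1568  21:2454  22:2803  23:2535
  24:10  25:205  26:2718  27:2277  28:659  29:149  30:1570  31:2495
  32:2159  33:1209  34:2517  35:2610  36:63  37:2776  38:497  39:2766
  40:292  41:48  42:984  43:2358  44:835  45:788  46:1309  47:1598
  48:100  49:2050  50:459  51:1987  52:652  53:1490  54:855
Giant step factor: 1505^(-55) ≡ 2912 (mod 2969).
Scan 2365·2912^i mod 2969 for i = 0, 1, …:
  i=0: 2365   i=1: 1769   i=2: 113   i=3: 2466
  i=4: 1950   i=5: 1672   i=6: 2673   i=7: 2027
  i=8: 252   i=9: 481     …   i=18: 2001
  i=19: 1734
Match at i=19, j=7: k = 19·55 + 7 = 1052.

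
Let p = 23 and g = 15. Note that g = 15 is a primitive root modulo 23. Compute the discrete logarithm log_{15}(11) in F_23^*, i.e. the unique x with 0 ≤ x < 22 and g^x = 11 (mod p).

Successive powers of 15 modulo 23:
  15^0=1  15^1=15  15^2=18  15^3=17  15^4=2  15^5=7
  15^6=13  15^7=11
So 15^7 ≡ 11 (mod 23), giving x = 7.

7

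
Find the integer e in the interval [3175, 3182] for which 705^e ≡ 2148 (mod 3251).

Compute 705^3175 mod 3251 = 2181, then multiply by 705 repeatedly:
  705^3175=2181  705^3176=3133  705^3177=1336  705^3178=2341  705^3179=2148
Found 2148 at exponent 3179.

3179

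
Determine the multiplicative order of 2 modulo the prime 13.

12

The order of 2 must divide p − 1 = 12 = 2^2 · 3.
Divisors: 1, 2, 3, 4, 6, 12.
Check each in increasing order: 2^1 ≡ 2;  2^2 ≡ 4;  2^3 ≡ 8;  2^4 ≡ 3;  2^6 ≡ 12;  2^12 ≡ 1.
Smallest exponent giving 1 is 12.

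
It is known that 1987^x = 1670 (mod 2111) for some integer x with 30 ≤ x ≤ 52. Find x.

31

Compute 1987^30 mod 2111 = 1723, then multiply by 1987 repeatedly:
  1987^30=1723  1987^31=1670
Found 1670 at exponent 31.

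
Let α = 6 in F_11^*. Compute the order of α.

10

The order of 6 must divide p − 1 = 10 = 2 · 5.
Divisors: 1, 2, 5, 10.
Check each in increasing order: 6^1 ≡ 6;  6^2 ≡ 3;  6^5 ≡ 10;  6^10 ≡ 1.
Smallest exponent giving 1 is 10.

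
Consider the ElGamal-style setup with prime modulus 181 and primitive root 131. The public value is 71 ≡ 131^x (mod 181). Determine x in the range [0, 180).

3

Successive powers of 131 modulo 181:
  131^0=1  131^1=131  131^2=147  131^3=71
So 131^3 ≡ 71 (mod 181), giving x = 3.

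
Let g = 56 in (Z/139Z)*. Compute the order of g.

138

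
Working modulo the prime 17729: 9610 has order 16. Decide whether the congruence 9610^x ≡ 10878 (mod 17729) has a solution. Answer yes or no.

yes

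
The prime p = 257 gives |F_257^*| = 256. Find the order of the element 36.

128

The order of 36 must divide p − 1 = 256 = 2^8.
Divisors: 1, 2, 4, 8, 16, 32, 64, 128, 256.
Check each in increasing order: 36^1 ≡ 36;  36^2 ≡ 11;  36^4 ≡ 121;  36^8 ≡ 249;  36^16 ≡ 64;  36^32 ≡ 241;  36^64 ≡ 256;  36^128 ≡ 1.
Smallest exponent giving 1 is 128.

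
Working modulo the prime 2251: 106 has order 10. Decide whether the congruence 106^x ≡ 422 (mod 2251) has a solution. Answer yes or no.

⟨106⟩ has order 10; its elements mod 2251 are {1, 19, 106, 237, 361, 1890, 2014, 2145, 2232, 2250}.
422 is not in this set.

no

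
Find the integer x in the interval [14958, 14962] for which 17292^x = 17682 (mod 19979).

Compute 17292^14958 mod 19979 = 17682, then multiply by 17292 repeatedly:
  17292^14958=17682
Found 17682 at exponent 14958.

14958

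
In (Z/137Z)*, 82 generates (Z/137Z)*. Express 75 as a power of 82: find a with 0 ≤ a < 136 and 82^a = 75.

Baby-step giant-step with m = ceil(sqrt(136)) = 12.
Baby table (82^j mod 137 for j=0..11):
  0:1  1:82  2:11  3:80  4:121  5:58  6:98  7:90
  8:119  9:31  10:76  11:67
Giant step factor: 82^(-12) ≡ 49 (mod 137).
Scan 75·49^i mod 137 for i = 0, 1, …:
  i=0: 75   i=1: 113   i=2: 57   i=3: 53
  i=4: 131   i=5: 117   i=6: 116   i=7: 67
Match at i=7, j=11: a = 7·12 + 11 = 95.

95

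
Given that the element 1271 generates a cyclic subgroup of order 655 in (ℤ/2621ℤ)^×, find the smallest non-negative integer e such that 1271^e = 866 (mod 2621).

Baby-step giant-step with m = ceil(sqrt(655)) = 26.
Baby table (1271^j mod 2621 for j=0..25):
  0:1  1:1271  2:905  3:2257  4:1273  5:826  6:1446  7:545
  8:751  9:477  10:816  11:1841  12:1979  13:1770  14:852  15:419
  16:486  17:1771  18:2123  19:1324  20:122  21:423  22:328  23:149
  24:667  25:1174
Giant step factor: 1271^(-26) ≡ 827 (mod 2621).
Scan 866·827^i mod 2621 for i = 0, 1, …:
  i=0: 866   i=1: 649   i=2: 2039   i=3: 950
  i=4: 1971   i=5: 2376   i=6: 1823   i=7: 546
  i=8: 730   i=9: 880   i=10: 1743   i=11: 2532
  i=12: 2406   i=13: 423
Match at i=13, j=21: e = 13·26 + 21 = 359.

359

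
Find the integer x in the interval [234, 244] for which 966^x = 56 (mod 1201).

Compute 966^234 mod 1201 = 56, then multiply by 966 repeatedly:
  966^234=56
Found 56 at exponent 234.

234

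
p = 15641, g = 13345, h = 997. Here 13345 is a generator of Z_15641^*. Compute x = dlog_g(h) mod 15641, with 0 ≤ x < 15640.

3116

Baby-step giant-step with m = ceil(sqrt(15640)) = 126.
Baby table (13345^j mod 15641 for j=0..125):
  0:1  1:13345  2:599  3:1104  4:14699  5:4374  6:14459  7:7979
  8:11468  9:8916  10:2933  11:7103  12:5075  13:345  14:5571  15:3322
  16:5496  17:3471  18:7494  19:14517  20:15580  21:14928  22:10384  23:10861
  24:10539  25:14724  26:9538  27:13793  28:4297  29:3559  30:8779  31:4665
  32:3245  33:10237  34:4271  35:691  36:8846  37:7243  38:12096  39:6000
  40:3721  41:12211  42:7857  43:10042  44:14043  45:9014  46:12540  47:3241
  48:3780  49:1875  50:11916  51:12614  52:5388  53:1183  54:5366  55:4772
  56:7829  57:11766  58:12912  59:9384  60:7634  61:5897  62:5594  63:13078
  64:3632  65:13222  66:1469  67:5632  68:4035  69:10753  70:8251  71:12596
  72:15434  73:6042  74:1135  75:6087  76:7302  77:1760  78:10059  79:6293
  80:3556  81:26  82:2868  83:15574  84:13063  85:6790  86:4237  87:550
  88:4121  89:989  90:12842  91:13694  92:12627  93:6822  94:8970  95:4077
  96:8167  97:2127  98:12041  99:7152  100:2058  101:14055  102:12744  103:4087
  104:848  105:8117  106:7440  107:13373  108:14516  109:2235  110:14329  111:9280
  112:11803  113:6165  114:265  115:1559  116:2325  117:11022  118:626  119:1676
  120:15231  121:2900  122:4666  123:949  124:10836  125:5375
Giant step factor: 13345^(-126) ≡ 12276 (mod 15641).
Scan 997·12276^i mod 15641 for i = 0, 1, …:
  i=0: 997   i=1: 7910   i=2: 3832   i=3: 9145
  i=4: 8563   i=5: 11868   i=6: 11294   i=7: 3320
  i=8: 11515   i=9: 10423     …   i=23: 5746
  i=24: 12627
Match at i=24, j=92: x = 24·126 + 92 = 3116.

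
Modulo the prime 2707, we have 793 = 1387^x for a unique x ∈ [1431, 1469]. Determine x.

Compute 1387^1431 mod 2707 = 1715, then multiply by 1387 repeatedly:
  1387^1431=1715  1387^1432=1959  1387^1433=2012  1387^1434=2434  1387^1435=329
  1387^1436=1547  1387^1437=1745  1387^1438=257  1387^1439=1842  1387^1440=2153
  1387^1441=390  1387^1442=2237  1387^1443=497  1387^1444=1761  1387^1445=793
Found 793 at exponent 1445.

1445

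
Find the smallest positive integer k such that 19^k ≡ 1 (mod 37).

The order of 19 must divide p − 1 = 36 = 2^2 · 3^2.
Divisors: 1, 2, 3, 4, 6, 9, 12, 18, 36.
Check each in increasing order: 19^1 ≡ 19;  19^2 ≡ 28;  19^3 ≡ 14;  19^4 ≡ 7;  19^6 ≡ 11;  19^9 ≡ 6;  19^12 ≡ 10;  19^18 ≡ 36;  19^36 ≡ 1.
Smallest exponent giving 1 is 36.

36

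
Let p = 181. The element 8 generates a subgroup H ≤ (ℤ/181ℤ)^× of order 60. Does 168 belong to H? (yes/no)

no

168 ∈ ⟨8⟩ iff 168^60 ≡ 1 (mod 181), since |⟨8⟩| = 60.
168^60 mod 181 = 132.
Since 132 ≠ 1, 168 does not lie in the subgroup.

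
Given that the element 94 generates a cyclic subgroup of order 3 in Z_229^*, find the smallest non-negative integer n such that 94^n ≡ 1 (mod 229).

Successive powers of 94 modulo 229:
  94^0=1
So 94^0 ≡ 1 (mod 229), giving n = 0.

0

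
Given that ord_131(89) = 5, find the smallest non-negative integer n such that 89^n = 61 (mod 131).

2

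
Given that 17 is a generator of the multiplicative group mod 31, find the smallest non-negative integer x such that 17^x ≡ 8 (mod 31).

6

Successive powers of 17 modulo 31:
  17^0=1  17^1=17  17^2=10  17^3=15  17^4=7  17^5=26
  17^6=8
So 17^6 ≡ 8 (mod 31), giving x = 6.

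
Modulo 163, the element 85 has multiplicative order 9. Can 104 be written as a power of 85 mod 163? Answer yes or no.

yes

⟨85⟩ has order 9; its elements mod 163 are {1, 38, 40, 53, 58, 85, 104, 133, 140}.
104 is in this set.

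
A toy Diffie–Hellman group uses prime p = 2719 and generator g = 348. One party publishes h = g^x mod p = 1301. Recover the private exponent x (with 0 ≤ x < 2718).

Baby-step giant-step with m = ceil(sqrt(2718)) = 53.
Baby table (348^j mod 2719 for j=0..52):
  0:1  1:348  2:1468  3:2411  4:1576  5:1929  6:2418  7:1293
  8:1329  9:262  10:1449  11:1237  12:874  13:2343  14:2383  15:2708
  16:1610  17:166  18:669  19:1697  20:533  21:592  22:2091  23:1695
  24:2556  25:375  26:2707  27:1262  28:1417  29:977  30:121  31:1323
  32:893  33:798  34:366  35:2294  36:1645  37:1470  38:388  39:1793
  40:1313  41:132  42:2432  43:727  44:129  45:1388  46:1761  47:1053
  48:2098  49:1412  50:1956  51:938  52:144
Giant step factor: 348^(-53) ≡ 165 (mod 2719).
Scan 1301·165^i mod 2719 for i = 0, 1, …:
  i=0: 1301   i=1: 2583   i=2: 2031   i=3: 678
  i=4: 391   i=5: 1978   i=6: 90   i=7: 1255
  i=8: 431   i=9: 421     …   i=47: 2694
  i=48: 1313
Match at i=48, j=40: x = 48·53 + 40 = 2584.

2584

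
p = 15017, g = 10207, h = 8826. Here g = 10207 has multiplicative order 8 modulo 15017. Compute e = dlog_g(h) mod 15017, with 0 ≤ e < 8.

3

Successive powers of 10207 modulo 15017:
  10207^0=1  10207^1=10207  10207^2=9920  10207^3=8826
So 10207^3 ≡ 8826 (mod 15017), giving e = 3.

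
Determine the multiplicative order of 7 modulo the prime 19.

The order of 7 must divide p − 1 = 18 = 2 · 3^2.
Divisors: 1, 2, 3, 6, 9, 18.
Check each in increasing order: 7^1 ≡ 7;  7^2 ≡ 11;  7^3 ≡ 1.
Smallest exponent giving 1 is 3.

3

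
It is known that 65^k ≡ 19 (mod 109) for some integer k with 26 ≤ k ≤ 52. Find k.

Compute 65^26 mod 109 = 28, then multiply by 65 repeatedly:
  65^26=28  65^27=76  65^28=35  65^29=95  65^30=71
  65^31=37  65^32=7  65^33=19
Found 19 at exponent 33.

33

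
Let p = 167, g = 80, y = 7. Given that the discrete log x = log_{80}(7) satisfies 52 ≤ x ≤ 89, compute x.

76

Compute 80^52 mod 167 = 56, then multiply by 80 repeatedly:
  80^52=56  80^53=138  80^54=18  80^55=104  80^56=137
  80^57=105  80^58=50  80^59=159  80^60=28  80^61=69
  80^62=9  80^63=52  80^64=152  80^65=136  80^66=25
  80^67=163  80^68=14  80^69=118  80^70=88  80^71=26
  80^72=76  80^73=68  80^74=96  80^75=165  80^76=7
Found 7 at exponent 76.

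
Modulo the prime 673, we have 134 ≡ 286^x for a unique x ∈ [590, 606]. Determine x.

599

Compute 286^590 mod 673 = 563, then multiply by 286 repeatedly:
  286^590=563  286^591=171  286^592=450  286^593=157  286^594=484
  286^595=459  286^596=39  286^597=386  286^598=24  286^599=134
Found 134 at exponent 599.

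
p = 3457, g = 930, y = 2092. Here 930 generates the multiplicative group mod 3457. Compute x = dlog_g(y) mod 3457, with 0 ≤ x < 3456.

Baby-step giant-step with m = ceil(sqrt(3456)) = 59.
Baby table (930^j mod 3457 for j=0..58):
  0:1  1:930  2:650  3:2982  4:746  5:2380  6:920  7:1721
  8:3396  9:2039  10:1834  11:1319  12:2892  13:14  14:2649  15:2186
  16:264  17:73  18:2207  19:2509  20:3352  21:2603  22:890  23:1477
  24:1181  25:2461  26:196  27:2516  28:2948  29:239  30:1022  31:3242
  32:556  33:1987  34:1872  35:2089  36:3393  37:2706  38:3341  39:2744
  40:654  41:3245  42:3346  43:480  44:447  45:870  46:162  47:2009
  48:1590  49:2561  50:3314  51:1833  52:389  53:2242  54:489  55:1903
  56:3263  57:2801  58:1809
Giant step factor: 930^(-59) ≡ 2797 (mod 3457).
Scan 2092·2797^i mod 3457 for i = 0, 1, …:
  i=0: 2092   i=1: 2080   i=2: 3086   i=3: 2870
  i=4: 236   i=5: 3262   i=6: 791   i=7: 3404
  i=8: 410   i=9: 2503     …   i=16: 510
  i=17: 2186
Match at i=17, j=15: x = 17·59 + 15 = 1018.

1018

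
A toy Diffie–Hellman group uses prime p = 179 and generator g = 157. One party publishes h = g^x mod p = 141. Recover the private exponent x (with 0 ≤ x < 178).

Baby-step giant-step with m = ceil(sqrt(178)) = 14.
Baby table (157^j mod 179 for j=0..13):
  0:1  1:157  2:126  3:92  4:124  5:136  6:51  7:131
  8:161  9:38  10:59  11:134  12:95  13:58
Giant step factor: 157^(-14) ≡ 70 (mod 179).
Scan 141·70^i mod 179 for i = 0, 1, …:
  i=0: 141   i=1: 25   i=2: 139   i=3: 64
  i=4: 5   i=5: 171   i=6: 156   i=7: 1
Match at i=7, j=0: x = 7·14 + 0 = 98.

98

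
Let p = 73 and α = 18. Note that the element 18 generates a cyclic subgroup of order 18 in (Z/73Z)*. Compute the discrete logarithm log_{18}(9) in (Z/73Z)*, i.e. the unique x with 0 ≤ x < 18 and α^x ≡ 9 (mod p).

Successive powers of 18 modulo 73:
  18^0=1  18^1=18  18^2=32  18^3=65  18^4=2  18^5=36
  18^6=64  18^7=57  18^8=4  18^9=72  18^10=55  18^11=41
  18^12=8  18^13=71  18^14=37  18^15=9
So 18^15 ≡ 9 (mod 73), giving x = 15.

15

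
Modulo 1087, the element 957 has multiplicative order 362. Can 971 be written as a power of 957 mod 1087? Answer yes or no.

971 ∈ ⟨957⟩ iff 971^362 ≡ 1 (mod 1087), since |⟨957⟩| = 362.
971^362 mod 1087 = 1.
Since 1 = 1, 971 lies in the subgroup.

yes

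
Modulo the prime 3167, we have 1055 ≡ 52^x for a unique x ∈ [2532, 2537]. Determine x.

2533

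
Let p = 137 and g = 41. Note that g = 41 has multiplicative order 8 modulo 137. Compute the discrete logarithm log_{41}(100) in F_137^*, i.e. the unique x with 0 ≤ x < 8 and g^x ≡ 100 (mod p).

Successive powers of 41 modulo 137:
  41^0=1  41^1=41  41^2=37  41^3=10  41^4=136  41^5=96
  41^6=100
So 41^6 ≡ 100 (mod 137), giving x = 6.

6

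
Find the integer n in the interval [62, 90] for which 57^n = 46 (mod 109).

Compute 57^62 mod 109 = 84, then multiply by 57 repeatedly:
  57^62=84  57^63=101  57^64=89  57^65=59  57^66=93
  57^67=69  57^68=9  57^69=77  57^70=29  57^71=18
  57^72=45  57^73=58  57^74=36  57^75=90  57^76=7
  57^77=72  57^78=71  57^79=14  57^80=35  57^81=33
  57^82=28  57^83=70  57^84=66  57^85=56  57^86=31
  57^87=23  57^88=3  57^89=62  57^90=46
Found 46 at exponent 90.

90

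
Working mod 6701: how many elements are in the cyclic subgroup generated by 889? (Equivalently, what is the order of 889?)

6700

The order of 889 must divide p − 1 = 6700 = 2^2 · 5^2 · 67.
Divisors: 1, 2, 4, 5, 10, 20, 25, 50, 67, 100, 134, 268, 335, 670, 1340, 1675, 3350, 6700.
Check each in increasing order: 889^1 ≡ 889;  889^2 ≡ 6304;  889^4 ≡ 3486;  889^5 ≡ 3192;  889^10 ≡ 3344;  889^20 ≡ 5068;  889^25 ≡ 842;  889^50 ≡ 5359;  889^67 ≡ 1452;  889^100 ≡ 5096;  889^134 ≡ 4190;  889^268 ≡ 6181;  889^335 ≡ 2173;  889^670 ≡ 4425;  889^1340 ≡ 303;  889^1675 ≡ 1721;  889^3350 ≡ 6700;  889^6700 ≡ 1.
Smallest exponent giving 1 is 6700.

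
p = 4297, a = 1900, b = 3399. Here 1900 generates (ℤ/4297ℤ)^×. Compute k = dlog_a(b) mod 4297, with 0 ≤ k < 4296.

920

Baby-step giant-step with m = ceil(sqrt(4296)) = 66.
Baby table (1900^j mod 4297 for j=0..65):
  0:1  1:1900  2:520  3:3987  4:3986  5:2086  6:1566  7:1876
  8:2187  9:101  10:2832  11:956  12:3066  13:2965  14:133  15:3474
  16:408  17:1740  18:1607  19:2430  20:2022  21:282  22:2972  23:542
  24:2817  25:2535  26:3860  27:3318  28:501  29:2263  30:2700  31:3679
  32:3178  33:915  34:2512  35:3130  36:4249  37:3334  38:822  39:1989
  40:2037  41:3000  42:2178  43:189  44:2449  45:3746  46:1568  47:1379
  48:3227  49:3778  50:2210  51:831  52:1901  53:2420  54:210  55:3676
  56:1775  57:3652  58:3442  59:4063  60:2288  61:2933  62:3788  63:4022
  64:1734  65:3098
Giant step factor: 1900^(-66) ≡ 3257 (mod 4297).
Scan 3399·3257^i mod 4297 for i = 0, 1, …:
  i=0: 3399   i=1: 1471   i=2: 4189   i=3: 598
  i=4: 1145   i=5: 3766   i=6: 2224   i=7: 3123
  i=8: 612   i=9: 3773   i=10: 3538   i=11: 3009
  i=12: 3153   i=13: 3788
Match at i=13, j=62: k = 13·66 + 62 = 920.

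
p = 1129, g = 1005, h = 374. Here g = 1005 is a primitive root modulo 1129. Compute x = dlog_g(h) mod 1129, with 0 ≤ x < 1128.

Baby-step giant-step with m = ceil(sqrt(1128)) = 34.
Baby table (1005^j mod 1129 for j=0..33):
  0:1  1:1005  2:699  3:257  4:873  5:132  6:567  7:819
  8:54  9:78  10:489  11:330  12:853  13:354  14:135  15:195
  16:658  17:825  18:439  19:885  20:902  21:1052  22:516  23:369
  24:533  25:519  26:1126  27:372  28:161  29:358  30:768  31:733
  32:557  33:930
Giant step factor: 1005^(-34) ≡ 676 (mod 1129).
Scan 374·676^i mod 1129 for i = 0, 1, …:
  i=0: 374   i=1: 1057   i=2: 1004   i=3: 175
  i=4: 884   i=5: 343   i=6: 423   i=7: 311
  i=8: 242   i=9: 1016     …   i=28: 9
  i=29: 439
Match at i=29, j=18: x = 29·34 + 18 = 1004.

1004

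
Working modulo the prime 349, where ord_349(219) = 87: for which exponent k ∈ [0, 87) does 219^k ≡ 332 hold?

72

Baby-step giant-step with m = ceil(sqrt(87)) = 10.
Baby table (219^j mod 349 for j=0..9):
  0:1  1:219  2:148  3:304  4:266  5:320  6:280  7:245
  8:258  9:313
Giant step factor: 219^(-10) ≡ 144 (mod 349).
Scan 332·144^i mod 349 for i = 0, 1, …:
  i=0: 332   i=1: 344   i=2: 327   i=3: 322
  i=4: 300   i=5: 273   i=6: 224   i=7: 148
Match at i=7, j=2: k = 7·10 + 2 = 72.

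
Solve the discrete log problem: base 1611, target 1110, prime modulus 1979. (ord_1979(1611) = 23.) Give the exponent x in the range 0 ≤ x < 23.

20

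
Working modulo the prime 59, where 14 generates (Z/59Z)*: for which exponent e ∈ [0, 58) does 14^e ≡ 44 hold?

35

Baby-step giant-step with m = ceil(sqrt(58)) = 8.
Baby table (14^j mod 59 for j=0..7):
  0:1  1:14  2:19  3:30  4:7  5:39  6:15  7:33
Giant step factor: 14^(-8) ≡ 53 (mod 59).
Scan 44·53^i mod 59 for i = 0, 1, …:
  i=0: 44   i=1: 31   i=2: 50   i=3: 54
  i=4: 30
Match at i=4, j=3: e = 4·8 + 3 = 35.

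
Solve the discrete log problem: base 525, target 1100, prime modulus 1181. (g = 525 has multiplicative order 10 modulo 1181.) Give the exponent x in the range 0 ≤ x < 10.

3

Successive powers of 525 modulo 1181:
  525^0=1  525^1=525  525^2=452  525^3=1100
So 525^3 ≡ 1100 (mod 1181), giving x = 3.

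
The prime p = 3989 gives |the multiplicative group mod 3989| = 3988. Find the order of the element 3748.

997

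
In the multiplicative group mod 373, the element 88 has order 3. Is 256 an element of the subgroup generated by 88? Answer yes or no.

no

256 ∈ ⟨88⟩ iff 256^3 ≡ 1 (mod 373), since |⟨88⟩| = 3.
256^3 mod 373 = 49.
Since 49 ≠ 1, 256 does not lie in the subgroup.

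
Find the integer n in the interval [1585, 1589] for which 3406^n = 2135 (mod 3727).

Compute 3406^1585 mod 3727 = 2782, then multiply by 3406 repeatedly:
  3406^1585=2782  3406^1586=1458  3406^1587=1584  3406^1588=2135
Found 2135 at exponent 1588.

1588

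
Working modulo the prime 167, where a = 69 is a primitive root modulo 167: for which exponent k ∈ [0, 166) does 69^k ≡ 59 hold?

121

Baby-step giant-step with m = ceil(sqrt(166)) = 13.
Baby table (69^j mod 167 for j=0..12):
  0:1  1:69  2:85  3:20  4:44  5:30  6:66  7:45
  8:99  9:151  10:65  11:143  12:14
Giant step factor: 69^(-13) ≡ 51 (mod 167).
Scan 59·51^i mod 167 for i = 0, 1, …:
  i=0: 59   i=1: 3   i=2: 153   i=3: 121
  i=4: 159   i=5: 93   i=6: 67   i=7: 77
  i=8: 86   i=9: 44
Match at i=9, j=4: k = 9·13 + 4 = 121.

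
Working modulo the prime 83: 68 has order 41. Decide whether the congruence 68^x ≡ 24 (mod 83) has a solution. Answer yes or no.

no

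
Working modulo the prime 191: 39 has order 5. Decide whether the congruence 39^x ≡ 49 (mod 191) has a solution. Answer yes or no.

⟨39⟩ has order 5; its elements mod 191 are {1, 39, 49, 109, 184}.
49 is in this set.

yes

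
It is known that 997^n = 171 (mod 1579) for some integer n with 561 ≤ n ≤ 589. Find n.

582

Compute 997^561 mod 1579 = 557, then multiply by 997 repeatedly:
  997^561=557  997^562=1100  997^563=874  997^564=1349  997^565=1224
  997^566=1340  997^567=146  997^568=294  997^569=1003  997^570=484
  997^571=953  997^572=1162  997^573=1107  997^574=1537  997^575=759
  997^576=382  997^577=315  997^578=1413  997^579=293  997^580=6
  997^581=1245  997^582=171
Found 171 at exponent 582.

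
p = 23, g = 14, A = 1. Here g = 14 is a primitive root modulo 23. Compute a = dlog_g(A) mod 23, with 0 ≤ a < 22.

Successive powers of 14 modulo 23:
  14^0=1
So 14^0 ≡ 1 (mod 23), giving a = 0.

0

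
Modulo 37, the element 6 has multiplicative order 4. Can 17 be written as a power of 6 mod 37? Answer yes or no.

no

17 ∈ ⟨6⟩ iff 17^4 ≡ 1 (mod 37), since |⟨6⟩| = 4.
17^4 mod 37 = 12.
Since 12 ≠ 1, 17 does not lie in the subgroup.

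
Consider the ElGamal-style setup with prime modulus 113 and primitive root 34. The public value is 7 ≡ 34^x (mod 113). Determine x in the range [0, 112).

Baby-step giant-step with m = ceil(sqrt(112)) = 11.
Baby table (34^j mod 113 for j=0..10):
  0:1  1:34  2:26  3:93  4:111  5:45  6:61  7:40
  8:4  9:23  10:104
Giant step factor: 34^(-11) ≡ 24 (mod 113).
Scan 7·24^i mod 113 for i = 0, 1, …:
  i=0: 7   i=1: 55   i=2: 77   i=3: 40
Match at i=3, j=7: x = 3·11 + 7 = 40.

40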